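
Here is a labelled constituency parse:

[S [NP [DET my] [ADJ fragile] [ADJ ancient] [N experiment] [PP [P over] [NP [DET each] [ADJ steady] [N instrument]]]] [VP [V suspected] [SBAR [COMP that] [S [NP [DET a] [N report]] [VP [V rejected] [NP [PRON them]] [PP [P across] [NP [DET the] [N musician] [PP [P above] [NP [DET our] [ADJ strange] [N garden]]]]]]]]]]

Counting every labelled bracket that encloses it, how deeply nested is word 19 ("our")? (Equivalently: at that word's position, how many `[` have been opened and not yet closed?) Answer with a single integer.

Path from the root down to the word: S → VP → SBAR → S → VP → PP → NP → PP → NP → DET. That is 10 enclosing brackets.

10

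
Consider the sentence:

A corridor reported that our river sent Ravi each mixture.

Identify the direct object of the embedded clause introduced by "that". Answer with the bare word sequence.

each mixture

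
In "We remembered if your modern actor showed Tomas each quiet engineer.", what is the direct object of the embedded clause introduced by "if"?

each quiet engineer

The verb of the embedded clause introduced by "if" is "showed"; its direct object is the NP "each quiet engineer".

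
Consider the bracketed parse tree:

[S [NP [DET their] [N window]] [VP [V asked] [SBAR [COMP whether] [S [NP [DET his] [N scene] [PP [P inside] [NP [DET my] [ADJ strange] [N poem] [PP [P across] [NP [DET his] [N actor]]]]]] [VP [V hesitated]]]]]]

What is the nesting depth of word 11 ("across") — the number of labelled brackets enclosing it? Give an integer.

Path from the root down to the word: S → VP → SBAR → S → NP → PP → NP → PP → P. That is 9 enclosing brackets.

9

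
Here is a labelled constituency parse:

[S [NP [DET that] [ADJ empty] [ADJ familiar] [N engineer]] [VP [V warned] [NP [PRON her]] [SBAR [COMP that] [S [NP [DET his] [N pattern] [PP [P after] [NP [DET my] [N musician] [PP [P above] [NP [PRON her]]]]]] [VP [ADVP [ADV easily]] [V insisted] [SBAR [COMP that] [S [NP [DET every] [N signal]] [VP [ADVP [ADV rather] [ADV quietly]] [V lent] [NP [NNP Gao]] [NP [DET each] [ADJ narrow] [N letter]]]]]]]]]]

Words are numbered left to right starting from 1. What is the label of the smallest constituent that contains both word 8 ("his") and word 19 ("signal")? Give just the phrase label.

The smallest bracket enclosing both words is [S his pattern after my musician above her easily insisted that every signal rather quietly lent Gao each narrow letter], so the label is S.

S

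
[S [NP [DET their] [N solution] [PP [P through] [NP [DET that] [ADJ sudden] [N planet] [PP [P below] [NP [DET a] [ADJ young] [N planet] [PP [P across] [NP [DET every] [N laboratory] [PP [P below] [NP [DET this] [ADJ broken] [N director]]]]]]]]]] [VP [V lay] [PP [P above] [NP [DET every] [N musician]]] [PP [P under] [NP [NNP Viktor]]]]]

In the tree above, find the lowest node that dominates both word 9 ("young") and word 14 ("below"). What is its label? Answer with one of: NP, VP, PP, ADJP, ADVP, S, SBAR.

NP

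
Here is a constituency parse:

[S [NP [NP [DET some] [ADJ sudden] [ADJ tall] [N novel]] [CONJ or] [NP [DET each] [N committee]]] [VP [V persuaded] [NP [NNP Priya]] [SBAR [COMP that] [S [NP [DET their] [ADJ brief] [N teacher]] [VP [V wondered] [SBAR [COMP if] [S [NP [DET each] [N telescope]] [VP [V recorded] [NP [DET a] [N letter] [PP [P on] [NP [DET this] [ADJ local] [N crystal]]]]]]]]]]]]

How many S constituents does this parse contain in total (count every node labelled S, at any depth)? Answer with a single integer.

3

The S constituents are: [S some sudden tall novel or each committee persuaded Priya that their brief teacher wondered if each telescope recorded a letter on this local crystal]; [S their brief teacher wondered if each telescope recorded a letter on this local crystal]; [S each telescope recorded a letter on this local crystal]. Total: 3.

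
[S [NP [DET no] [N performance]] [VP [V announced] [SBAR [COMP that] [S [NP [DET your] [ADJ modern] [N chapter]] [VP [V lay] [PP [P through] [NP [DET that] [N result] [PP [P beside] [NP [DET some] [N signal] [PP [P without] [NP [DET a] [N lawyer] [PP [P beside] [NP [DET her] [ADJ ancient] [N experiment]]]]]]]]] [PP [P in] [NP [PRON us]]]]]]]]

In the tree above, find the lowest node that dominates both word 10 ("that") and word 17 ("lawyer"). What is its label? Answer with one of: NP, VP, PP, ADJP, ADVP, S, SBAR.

The smallest bracket enclosing both words is [NP that result beside some signal without a lawyer beside her ancient experiment], so the label is NP.

NP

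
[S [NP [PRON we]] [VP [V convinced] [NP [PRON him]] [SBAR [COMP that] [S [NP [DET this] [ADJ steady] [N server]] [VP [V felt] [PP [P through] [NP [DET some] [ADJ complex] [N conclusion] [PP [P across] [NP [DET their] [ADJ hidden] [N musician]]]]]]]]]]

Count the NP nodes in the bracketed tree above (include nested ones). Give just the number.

The NP constituents are: [NP we]; [NP him]; [NP this steady server]; [NP some complex conclusion across their hidden musician]; [NP their hidden musician]. Total: 5.

5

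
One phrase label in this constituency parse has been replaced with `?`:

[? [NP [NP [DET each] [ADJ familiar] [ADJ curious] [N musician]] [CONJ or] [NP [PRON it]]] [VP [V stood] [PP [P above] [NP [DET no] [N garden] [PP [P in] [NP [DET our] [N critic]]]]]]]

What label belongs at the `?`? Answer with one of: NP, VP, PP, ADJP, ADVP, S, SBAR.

S

A constituent whose immediate children are NP, VP is a clause: S.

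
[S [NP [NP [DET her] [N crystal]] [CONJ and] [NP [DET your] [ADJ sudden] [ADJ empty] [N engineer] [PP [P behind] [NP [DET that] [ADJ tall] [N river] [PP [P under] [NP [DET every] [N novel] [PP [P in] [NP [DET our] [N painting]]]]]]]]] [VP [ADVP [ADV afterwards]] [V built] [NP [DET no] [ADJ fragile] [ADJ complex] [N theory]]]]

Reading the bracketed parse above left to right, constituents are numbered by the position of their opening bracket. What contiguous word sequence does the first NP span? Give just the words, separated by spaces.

her crystal and your sudden empty engineer behind that tall river under every novel in our painting

The NP opening brackets appear, in order, over: "her crystal and your sudden empty engineer behind that tall river under every novel in our painting"; "her crystal"; "your sudden empty engineer behind that tall river under every novel in our painting"; "that tall river under every novel in our painting"; "every novel in our painting"; "our painting"; "no fragile complex theory". The first one spans "her crystal and your sudden empty engineer behind that tall river under every novel in our painting".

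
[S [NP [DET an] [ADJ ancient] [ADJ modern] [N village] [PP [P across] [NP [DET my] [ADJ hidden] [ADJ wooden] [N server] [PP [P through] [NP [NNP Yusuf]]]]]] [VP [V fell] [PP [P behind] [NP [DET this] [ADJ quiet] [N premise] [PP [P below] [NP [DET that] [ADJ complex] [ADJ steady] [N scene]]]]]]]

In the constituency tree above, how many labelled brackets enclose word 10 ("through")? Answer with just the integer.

6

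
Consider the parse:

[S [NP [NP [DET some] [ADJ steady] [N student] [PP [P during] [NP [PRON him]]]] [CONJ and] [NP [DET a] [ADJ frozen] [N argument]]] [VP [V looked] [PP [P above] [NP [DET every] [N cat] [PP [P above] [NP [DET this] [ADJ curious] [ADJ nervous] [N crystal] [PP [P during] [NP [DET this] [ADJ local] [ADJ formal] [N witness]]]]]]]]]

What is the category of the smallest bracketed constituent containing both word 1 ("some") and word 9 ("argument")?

Both words fall inside [NP some steady student during him and a frozen argument] (words 1–9), and no smaller constituent contains them both. Label: NP.

NP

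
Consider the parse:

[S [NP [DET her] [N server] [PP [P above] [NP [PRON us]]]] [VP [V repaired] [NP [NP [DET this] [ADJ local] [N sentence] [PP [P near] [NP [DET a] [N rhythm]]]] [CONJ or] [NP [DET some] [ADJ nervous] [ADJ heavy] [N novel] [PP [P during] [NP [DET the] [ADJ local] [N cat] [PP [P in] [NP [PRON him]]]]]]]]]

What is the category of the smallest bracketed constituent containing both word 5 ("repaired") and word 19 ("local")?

Both words fall inside [VP repaired this local sentence near a rhythm or some nervous heavy novel during the local cat in him] (words 5–22), and no smaller constituent contains them both. Label: VP.

VP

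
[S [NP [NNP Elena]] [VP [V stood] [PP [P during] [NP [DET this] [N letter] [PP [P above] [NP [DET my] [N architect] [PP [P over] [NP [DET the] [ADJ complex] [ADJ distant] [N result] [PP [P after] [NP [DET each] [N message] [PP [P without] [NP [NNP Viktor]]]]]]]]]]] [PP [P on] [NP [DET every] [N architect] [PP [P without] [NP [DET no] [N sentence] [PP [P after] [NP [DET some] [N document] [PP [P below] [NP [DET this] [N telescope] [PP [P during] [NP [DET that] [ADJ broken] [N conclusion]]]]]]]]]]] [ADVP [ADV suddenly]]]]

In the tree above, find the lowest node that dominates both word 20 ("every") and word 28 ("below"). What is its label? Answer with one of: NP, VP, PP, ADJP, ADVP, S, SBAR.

NP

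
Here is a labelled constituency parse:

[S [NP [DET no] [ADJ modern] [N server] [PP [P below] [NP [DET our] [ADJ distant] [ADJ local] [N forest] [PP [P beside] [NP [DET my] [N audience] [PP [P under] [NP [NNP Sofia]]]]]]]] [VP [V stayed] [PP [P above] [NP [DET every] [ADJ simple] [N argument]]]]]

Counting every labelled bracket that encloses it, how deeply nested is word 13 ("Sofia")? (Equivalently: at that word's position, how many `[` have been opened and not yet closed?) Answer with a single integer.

9

Counting open brackets not yet closed at "Sofia": [S [NP [PP [NP [PP [NP [PP [NP [NNP = 9.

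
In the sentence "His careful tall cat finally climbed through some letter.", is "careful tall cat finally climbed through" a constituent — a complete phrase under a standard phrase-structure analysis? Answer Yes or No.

The smallest constituent containing the whole sequence is the clause [S his careful tall cat finally climbed through some letter], but the sequence is only part of it — it straddles the boundary between noun phrase "his careful tall cat" and verb phrase "finally climbed through some letter".

No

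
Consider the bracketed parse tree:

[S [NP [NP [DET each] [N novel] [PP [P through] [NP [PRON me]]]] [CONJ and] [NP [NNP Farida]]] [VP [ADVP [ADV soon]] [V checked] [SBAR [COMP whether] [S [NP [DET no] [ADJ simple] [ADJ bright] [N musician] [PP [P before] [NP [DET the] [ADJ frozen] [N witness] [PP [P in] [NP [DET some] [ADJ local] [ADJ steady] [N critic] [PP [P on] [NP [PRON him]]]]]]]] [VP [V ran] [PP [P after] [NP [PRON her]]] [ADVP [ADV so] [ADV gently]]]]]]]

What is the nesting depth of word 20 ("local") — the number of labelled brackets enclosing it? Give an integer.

Path from the root down to the word: S → VP → SBAR → S → NP → PP → NP → PP → NP → ADJ. That is 10 enclosing brackets.

10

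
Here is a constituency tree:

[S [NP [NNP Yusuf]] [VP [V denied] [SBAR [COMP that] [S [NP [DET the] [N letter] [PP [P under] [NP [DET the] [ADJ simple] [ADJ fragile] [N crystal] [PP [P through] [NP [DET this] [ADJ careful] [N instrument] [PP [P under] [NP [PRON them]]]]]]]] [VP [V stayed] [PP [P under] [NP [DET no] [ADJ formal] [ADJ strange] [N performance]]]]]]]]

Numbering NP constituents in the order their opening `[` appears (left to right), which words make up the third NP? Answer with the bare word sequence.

the simple fragile crystal through this careful instrument under them

The NP opening brackets appear, in order, over: "Yusuf"; "the letter under the simple fragile crystal through this careful instrument under them"; "the simple fragile crystal through this careful instrument under them"; "this careful instrument under them"; "them"; "no formal strange performance". The third one spans "the simple fragile crystal through this careful instrument under them".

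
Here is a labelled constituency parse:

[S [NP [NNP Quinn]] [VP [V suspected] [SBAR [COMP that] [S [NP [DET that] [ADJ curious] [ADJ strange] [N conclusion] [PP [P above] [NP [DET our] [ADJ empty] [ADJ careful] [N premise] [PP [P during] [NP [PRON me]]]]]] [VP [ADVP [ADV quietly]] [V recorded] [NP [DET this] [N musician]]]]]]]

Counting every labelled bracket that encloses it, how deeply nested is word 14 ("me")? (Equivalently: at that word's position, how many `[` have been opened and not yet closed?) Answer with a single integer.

10

Counting open brackets not yet closed at "me": [S [VP [SBAR [S [NP [PP [NP [PP [NP [PRON = 10.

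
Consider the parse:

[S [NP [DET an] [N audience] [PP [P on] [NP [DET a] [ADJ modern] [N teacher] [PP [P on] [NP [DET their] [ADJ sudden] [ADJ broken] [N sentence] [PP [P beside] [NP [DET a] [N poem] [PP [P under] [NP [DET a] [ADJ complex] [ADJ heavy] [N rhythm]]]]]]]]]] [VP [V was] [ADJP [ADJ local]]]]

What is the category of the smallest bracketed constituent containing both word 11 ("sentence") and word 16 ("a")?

The smallest bracket enclosing both words is [NP their sudden broken sentence beside a poem under a complex heavy rhythm], so the label is NP.

NP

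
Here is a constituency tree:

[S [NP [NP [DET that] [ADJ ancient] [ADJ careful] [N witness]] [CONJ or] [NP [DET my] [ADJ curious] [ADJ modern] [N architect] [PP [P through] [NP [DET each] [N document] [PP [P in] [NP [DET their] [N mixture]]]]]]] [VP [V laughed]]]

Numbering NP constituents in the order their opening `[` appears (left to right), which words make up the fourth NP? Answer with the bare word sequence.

each document in their mixture

In left-to-right order the NP constituents are "that ancient careful witness or my curious modern architect through each document in their mixture"; "that ancient careful witness"; "my curious modern architect through each document in their mixture"; "each document in their mixture"; "their mixture". Number 4 is "each document in their mixture".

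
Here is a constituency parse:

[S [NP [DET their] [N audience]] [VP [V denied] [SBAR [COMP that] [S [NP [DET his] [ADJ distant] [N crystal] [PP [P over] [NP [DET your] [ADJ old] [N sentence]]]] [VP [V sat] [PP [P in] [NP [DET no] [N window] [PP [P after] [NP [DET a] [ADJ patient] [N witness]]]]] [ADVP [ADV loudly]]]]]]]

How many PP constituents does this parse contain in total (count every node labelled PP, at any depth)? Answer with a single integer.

3

The PP constituents are: [PP over your old sentence]; [PP in no window after a patient witness]; [PP after a patient witness]. Total: 3.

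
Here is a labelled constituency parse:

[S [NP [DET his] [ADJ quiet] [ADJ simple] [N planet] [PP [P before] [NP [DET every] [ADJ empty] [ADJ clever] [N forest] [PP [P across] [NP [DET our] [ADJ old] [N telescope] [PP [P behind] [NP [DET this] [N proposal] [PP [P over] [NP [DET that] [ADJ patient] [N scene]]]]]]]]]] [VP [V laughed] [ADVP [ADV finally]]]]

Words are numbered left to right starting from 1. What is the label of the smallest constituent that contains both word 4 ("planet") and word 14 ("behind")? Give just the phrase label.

The smallest bracket enclosing both words is [NP his quiet simple planet before every empty clever forest across our old telescope behind this proposal over that patient scene], so the label is NP.

NP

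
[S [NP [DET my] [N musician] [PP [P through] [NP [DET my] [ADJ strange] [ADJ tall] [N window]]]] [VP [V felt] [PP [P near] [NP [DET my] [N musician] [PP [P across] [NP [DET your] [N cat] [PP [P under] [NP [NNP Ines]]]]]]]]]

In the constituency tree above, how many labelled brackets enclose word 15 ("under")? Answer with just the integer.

8

Counting open brackets not yet closed at "under": [S [VP [PP [NP [PP [NP [PP [P = 8.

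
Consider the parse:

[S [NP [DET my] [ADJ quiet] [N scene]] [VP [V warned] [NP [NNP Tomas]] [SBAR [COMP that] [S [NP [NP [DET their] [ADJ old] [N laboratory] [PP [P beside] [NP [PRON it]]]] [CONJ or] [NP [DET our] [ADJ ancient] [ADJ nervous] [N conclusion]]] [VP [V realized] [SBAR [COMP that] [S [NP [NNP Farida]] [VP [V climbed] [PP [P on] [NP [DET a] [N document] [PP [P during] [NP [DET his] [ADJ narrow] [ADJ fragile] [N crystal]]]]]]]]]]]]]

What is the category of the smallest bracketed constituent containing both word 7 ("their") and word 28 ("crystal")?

S

Word 7 lies under S → VP → SBAR → S → NP → NP → DET; word 28 lies under S → VP → SBAR → S → VP → SBAR → S → VP → PP → NP → PP → NP → N. The lowest shared node is the S.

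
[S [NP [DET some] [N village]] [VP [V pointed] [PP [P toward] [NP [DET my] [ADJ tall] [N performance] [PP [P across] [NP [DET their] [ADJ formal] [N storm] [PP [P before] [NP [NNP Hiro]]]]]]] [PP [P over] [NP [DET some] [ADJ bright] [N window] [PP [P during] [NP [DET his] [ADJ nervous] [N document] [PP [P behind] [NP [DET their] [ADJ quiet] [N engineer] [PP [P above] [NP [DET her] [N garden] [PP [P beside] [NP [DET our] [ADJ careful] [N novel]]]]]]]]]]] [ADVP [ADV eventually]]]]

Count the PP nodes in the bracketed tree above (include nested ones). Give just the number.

8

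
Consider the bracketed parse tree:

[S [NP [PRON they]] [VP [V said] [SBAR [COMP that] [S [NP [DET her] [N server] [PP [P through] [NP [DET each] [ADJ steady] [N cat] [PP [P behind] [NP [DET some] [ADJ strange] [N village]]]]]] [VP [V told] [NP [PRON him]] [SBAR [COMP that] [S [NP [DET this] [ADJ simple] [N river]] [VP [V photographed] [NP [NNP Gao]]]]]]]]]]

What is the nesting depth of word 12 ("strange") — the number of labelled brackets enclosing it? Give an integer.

10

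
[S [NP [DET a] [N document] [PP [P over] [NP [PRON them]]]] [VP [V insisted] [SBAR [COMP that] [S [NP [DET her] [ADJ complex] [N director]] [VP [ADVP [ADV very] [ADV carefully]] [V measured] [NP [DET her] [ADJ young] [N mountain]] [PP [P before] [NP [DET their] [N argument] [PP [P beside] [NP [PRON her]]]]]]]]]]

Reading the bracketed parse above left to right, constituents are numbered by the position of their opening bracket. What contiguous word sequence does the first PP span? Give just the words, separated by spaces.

over them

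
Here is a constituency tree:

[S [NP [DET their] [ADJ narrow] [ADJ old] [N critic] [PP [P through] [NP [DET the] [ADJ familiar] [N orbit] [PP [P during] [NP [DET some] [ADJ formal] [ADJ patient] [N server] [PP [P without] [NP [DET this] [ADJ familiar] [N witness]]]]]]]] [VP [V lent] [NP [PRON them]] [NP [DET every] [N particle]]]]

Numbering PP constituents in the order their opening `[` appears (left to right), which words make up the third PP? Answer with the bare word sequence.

The PP opening brackets appear, in order, over: "through the familiar orbit during some formal patient server without this familiar witness"; "during some formal patient server without this familiar witness"; "without this familiar witness". The third one spans "without this familiar witness".

without this familiar witness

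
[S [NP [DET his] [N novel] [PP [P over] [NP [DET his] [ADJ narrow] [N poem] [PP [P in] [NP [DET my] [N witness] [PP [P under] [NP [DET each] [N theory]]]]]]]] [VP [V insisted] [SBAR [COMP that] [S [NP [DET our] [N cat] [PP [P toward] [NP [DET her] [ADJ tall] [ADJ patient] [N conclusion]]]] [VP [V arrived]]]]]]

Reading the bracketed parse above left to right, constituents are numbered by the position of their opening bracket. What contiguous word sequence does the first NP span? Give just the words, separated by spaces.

his novel over his narrow poem in my witness under each theory

Opening `[NP` markers occur at word positions 1, 4, 8, 11, 15, 18; the first of these opens the constituent [NP his novel over his narrow poem in my witness under each theory].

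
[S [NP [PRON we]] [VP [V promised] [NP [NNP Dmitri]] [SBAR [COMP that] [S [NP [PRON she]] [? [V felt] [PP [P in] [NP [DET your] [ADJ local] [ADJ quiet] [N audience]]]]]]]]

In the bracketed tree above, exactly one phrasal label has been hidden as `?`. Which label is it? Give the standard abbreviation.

VP

Looking at what the `?` directly dominates — V 'felt', PP — this is a verb phrase (VP).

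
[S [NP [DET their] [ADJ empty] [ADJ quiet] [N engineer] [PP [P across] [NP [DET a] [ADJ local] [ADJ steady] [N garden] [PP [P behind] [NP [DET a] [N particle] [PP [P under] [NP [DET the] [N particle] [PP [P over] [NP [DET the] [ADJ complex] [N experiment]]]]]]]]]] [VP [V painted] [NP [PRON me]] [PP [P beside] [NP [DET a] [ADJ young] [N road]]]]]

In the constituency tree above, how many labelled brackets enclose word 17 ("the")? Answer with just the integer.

11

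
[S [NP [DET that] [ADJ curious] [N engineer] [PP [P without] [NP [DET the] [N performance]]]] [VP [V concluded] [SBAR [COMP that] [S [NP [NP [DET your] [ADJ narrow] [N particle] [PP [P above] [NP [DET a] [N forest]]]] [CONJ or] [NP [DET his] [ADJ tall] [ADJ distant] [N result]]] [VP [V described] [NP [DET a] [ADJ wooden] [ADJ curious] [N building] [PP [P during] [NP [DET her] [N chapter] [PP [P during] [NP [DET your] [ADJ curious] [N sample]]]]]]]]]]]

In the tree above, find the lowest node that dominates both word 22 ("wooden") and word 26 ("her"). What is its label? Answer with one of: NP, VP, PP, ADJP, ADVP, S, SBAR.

NP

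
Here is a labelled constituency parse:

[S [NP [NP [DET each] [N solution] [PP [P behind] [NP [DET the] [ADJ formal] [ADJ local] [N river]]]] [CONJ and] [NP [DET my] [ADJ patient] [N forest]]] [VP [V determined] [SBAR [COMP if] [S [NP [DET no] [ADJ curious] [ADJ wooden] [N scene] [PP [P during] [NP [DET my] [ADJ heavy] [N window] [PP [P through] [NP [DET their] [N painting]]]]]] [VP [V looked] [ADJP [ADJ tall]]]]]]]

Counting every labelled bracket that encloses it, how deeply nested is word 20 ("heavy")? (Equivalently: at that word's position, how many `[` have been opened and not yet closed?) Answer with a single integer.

Counting open brackets not yet closed at "heavy": [S [VP [SBAR [S [NP [PP [NP [ADJ = 8.

8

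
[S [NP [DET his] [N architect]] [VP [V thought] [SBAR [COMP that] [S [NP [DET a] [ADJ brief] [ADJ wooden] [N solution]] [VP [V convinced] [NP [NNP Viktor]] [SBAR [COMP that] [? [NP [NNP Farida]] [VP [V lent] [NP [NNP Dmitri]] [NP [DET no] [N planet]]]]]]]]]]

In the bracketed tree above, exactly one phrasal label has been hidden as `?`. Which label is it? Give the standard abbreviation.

S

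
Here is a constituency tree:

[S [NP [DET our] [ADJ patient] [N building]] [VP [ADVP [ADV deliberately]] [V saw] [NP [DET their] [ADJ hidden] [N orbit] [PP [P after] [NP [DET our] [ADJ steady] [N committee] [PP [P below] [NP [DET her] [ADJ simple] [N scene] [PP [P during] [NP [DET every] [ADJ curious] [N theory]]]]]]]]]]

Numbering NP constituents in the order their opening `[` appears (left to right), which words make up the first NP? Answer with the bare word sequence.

Opening `[NP` markers occur at word positions 1, 6, 10, 14, 18; the first of these opens the constituent [NP our patient building].

our patient building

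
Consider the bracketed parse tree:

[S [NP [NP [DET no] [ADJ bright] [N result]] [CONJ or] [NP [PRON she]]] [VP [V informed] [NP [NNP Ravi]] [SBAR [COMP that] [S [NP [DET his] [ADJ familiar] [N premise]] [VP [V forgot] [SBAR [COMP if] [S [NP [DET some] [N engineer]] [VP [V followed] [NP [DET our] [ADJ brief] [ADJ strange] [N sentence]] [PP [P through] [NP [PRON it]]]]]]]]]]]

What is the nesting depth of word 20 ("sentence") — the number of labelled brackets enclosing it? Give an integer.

Path from the root down to the word: S → VP → SBAR → S → VP → SBAR → S → VP → NP → N. That is 10 enclosing brackets.

10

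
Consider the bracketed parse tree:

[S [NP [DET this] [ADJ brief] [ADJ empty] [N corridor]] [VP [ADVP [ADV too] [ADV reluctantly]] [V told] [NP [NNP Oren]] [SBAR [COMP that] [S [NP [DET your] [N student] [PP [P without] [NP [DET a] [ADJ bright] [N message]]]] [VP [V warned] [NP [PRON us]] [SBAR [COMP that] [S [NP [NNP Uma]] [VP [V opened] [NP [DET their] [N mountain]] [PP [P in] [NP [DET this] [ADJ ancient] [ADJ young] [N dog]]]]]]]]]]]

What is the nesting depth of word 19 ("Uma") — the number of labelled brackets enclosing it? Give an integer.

9

Counting open brackets not yet closed at "Uma": [S [VP [SBAR [S [VP [SBAR [S [NP [NNP = 9.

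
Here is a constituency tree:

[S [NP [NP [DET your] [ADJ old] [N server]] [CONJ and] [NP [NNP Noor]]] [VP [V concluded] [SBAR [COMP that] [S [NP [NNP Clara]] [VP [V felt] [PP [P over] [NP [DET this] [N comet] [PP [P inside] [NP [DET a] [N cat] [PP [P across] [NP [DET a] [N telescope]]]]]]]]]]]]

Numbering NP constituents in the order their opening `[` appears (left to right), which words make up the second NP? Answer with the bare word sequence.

your old server

Opening `[NP` markers occur at word positions 1, 1, 5, 8, 11, 14, 17; the second of these opens the constituent [NP your old server].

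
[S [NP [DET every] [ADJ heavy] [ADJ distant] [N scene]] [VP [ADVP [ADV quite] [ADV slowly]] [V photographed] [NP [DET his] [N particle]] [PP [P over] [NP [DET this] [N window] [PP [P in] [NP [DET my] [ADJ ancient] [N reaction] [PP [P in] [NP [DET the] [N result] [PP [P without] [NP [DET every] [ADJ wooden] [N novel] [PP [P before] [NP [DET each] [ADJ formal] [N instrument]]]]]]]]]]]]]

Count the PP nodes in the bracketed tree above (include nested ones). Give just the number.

5

Scanning left to right, an opening `[PP` appears at word positions 10, 13, 17, 20, 24 — 5 in total.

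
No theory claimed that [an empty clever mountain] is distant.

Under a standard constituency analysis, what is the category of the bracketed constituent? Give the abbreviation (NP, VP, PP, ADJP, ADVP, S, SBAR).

NP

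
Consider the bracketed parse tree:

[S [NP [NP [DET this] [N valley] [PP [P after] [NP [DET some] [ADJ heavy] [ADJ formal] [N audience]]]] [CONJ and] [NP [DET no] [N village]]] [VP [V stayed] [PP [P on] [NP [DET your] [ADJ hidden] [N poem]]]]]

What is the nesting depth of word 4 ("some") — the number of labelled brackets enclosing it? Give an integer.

6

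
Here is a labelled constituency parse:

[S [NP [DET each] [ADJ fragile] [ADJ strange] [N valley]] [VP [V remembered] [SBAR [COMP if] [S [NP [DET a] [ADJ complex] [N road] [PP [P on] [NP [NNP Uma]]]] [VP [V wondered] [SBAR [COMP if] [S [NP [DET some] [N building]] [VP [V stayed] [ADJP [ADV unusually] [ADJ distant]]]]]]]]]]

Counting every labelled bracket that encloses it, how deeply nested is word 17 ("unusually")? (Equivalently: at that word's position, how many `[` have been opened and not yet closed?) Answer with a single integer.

Counting open brackets not yet closed at "unusually": [S [VP [SBAR [S [VP [SBAR [S [VP [ADJP [ADV = 10.

10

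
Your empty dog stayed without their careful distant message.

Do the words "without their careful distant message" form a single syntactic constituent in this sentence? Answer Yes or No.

Yes

"without their careful distant message" is exactly the prepositional phrase [PP without their careful distant message], a complete constituent.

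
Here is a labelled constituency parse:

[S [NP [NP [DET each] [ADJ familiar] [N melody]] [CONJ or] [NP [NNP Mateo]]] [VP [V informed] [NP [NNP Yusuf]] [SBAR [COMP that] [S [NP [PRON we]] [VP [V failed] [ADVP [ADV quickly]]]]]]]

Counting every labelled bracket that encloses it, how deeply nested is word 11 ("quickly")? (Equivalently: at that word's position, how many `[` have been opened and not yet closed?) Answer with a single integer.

7

The word sits inside ADV, which is inside ADVP, inside VP, inside S, inside SBAR, inside VP, inside S — 7 brackets in all.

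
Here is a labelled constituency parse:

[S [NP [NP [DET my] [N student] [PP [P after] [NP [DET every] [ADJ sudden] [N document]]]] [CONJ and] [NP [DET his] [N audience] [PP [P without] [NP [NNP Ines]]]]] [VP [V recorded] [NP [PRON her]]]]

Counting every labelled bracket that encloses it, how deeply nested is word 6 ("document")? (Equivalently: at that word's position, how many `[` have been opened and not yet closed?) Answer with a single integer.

6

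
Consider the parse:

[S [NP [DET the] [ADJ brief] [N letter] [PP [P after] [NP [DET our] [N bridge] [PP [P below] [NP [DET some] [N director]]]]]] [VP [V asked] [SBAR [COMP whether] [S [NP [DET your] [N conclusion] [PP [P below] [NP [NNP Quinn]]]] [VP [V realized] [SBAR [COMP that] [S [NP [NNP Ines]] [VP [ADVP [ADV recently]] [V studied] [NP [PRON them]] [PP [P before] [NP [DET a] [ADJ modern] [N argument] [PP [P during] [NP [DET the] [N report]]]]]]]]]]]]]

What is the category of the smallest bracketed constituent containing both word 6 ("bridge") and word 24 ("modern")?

S

Both words fall inside [S the brief letter after our bridge below some director asked whether your conclusion below Quinn realized that Ines recently studied them before a modern argument during the report] (words 1–28), and no smaller constituent contains them both. Label: S.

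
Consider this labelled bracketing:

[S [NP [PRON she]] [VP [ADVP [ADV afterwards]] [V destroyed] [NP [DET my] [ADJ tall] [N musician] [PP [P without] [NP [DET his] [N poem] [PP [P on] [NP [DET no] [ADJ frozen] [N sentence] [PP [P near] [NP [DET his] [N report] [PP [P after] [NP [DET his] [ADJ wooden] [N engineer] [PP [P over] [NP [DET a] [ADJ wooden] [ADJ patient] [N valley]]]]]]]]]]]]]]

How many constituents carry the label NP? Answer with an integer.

7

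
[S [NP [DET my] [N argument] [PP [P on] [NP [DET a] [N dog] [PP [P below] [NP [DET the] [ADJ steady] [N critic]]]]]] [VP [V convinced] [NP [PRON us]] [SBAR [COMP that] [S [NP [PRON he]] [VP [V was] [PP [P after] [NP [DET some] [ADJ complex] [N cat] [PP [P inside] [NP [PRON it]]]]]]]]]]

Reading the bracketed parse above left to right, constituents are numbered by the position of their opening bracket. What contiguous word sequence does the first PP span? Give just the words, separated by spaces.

on a dog below the steady critic

Opening `[PP` markers occur at word positions 3, 6, 15, 19; the first of these opens the constituent [PP on a dog below the steady critic].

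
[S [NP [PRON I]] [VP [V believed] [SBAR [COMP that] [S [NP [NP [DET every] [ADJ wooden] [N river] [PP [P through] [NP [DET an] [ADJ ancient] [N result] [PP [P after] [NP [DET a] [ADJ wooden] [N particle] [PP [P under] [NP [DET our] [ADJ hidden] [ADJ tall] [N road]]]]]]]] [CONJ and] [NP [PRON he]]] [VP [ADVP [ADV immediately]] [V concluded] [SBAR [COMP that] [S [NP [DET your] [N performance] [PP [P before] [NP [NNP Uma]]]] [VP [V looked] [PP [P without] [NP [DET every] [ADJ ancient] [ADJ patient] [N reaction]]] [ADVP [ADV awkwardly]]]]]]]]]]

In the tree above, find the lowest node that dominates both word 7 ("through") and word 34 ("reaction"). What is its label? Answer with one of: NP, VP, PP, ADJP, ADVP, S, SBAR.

S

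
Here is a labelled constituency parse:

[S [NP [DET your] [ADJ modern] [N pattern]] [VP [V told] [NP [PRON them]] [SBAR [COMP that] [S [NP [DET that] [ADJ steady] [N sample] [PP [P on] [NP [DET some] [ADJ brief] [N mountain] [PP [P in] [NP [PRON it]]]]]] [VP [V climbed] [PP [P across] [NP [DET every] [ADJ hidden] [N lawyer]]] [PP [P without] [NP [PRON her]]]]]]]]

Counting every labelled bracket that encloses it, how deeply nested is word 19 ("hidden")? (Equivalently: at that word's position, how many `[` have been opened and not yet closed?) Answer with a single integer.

Counting open brackets not yet closed at "hidden": [S [VP [SBAR [S [VP [PP [NP [ADJ = 8.

8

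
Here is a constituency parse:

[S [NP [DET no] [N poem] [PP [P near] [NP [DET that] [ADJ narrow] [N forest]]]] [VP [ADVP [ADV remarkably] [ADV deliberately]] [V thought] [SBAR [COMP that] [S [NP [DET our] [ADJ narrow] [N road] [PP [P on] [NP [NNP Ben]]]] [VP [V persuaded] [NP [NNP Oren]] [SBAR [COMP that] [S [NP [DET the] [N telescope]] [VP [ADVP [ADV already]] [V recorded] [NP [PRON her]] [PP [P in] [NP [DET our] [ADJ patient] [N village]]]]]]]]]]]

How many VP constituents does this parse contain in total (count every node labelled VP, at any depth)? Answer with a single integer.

3

Listing each VP by its span: [VP remarkably deliberately thought that our narrow road on Ben persuaded Oren that the telescope already recorded her in our patient village]; [VP persuaded Oren that the telescope already recorded her in our patient village]; [VP already recorded her in our patient village] — that makes 3.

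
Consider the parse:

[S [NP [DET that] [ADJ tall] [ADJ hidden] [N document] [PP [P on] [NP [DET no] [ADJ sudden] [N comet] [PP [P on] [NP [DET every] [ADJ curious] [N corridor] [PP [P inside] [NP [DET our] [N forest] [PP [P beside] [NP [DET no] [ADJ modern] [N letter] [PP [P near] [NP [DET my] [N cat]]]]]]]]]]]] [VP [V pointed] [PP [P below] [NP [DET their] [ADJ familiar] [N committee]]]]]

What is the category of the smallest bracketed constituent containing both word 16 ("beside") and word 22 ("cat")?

Both words fall inside [PP beside no modern letter near my cat] (words 16–22), and no smaller constituent contains them both. Label: PP.

PP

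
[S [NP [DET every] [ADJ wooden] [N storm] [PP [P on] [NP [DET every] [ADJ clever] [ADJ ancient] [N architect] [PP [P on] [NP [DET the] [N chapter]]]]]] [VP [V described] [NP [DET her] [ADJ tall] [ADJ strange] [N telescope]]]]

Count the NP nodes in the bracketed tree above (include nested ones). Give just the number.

Scanning left to right, an opening `[NP` appears at word positions 1, 5, 10, 13 — 4 in total.

4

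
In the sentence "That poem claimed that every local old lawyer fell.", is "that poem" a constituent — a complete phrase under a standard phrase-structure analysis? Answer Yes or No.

Yes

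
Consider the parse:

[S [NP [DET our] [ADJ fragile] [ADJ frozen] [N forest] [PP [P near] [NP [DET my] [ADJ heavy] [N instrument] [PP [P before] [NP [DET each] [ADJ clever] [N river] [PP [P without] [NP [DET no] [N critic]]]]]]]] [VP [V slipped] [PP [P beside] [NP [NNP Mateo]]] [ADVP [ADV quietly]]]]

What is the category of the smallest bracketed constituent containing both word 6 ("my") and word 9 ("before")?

NP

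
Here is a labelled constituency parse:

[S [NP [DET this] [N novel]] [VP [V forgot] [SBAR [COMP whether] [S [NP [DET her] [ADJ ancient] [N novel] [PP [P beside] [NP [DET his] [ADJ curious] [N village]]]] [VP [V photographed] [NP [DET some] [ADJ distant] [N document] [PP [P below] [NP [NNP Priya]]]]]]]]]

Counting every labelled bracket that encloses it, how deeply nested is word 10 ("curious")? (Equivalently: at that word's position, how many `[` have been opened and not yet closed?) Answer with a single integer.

8

Path from the root down to the word: S → VP → SBAR → S → NP → PP → NP → ADJ. That is 8 enclosing brackets.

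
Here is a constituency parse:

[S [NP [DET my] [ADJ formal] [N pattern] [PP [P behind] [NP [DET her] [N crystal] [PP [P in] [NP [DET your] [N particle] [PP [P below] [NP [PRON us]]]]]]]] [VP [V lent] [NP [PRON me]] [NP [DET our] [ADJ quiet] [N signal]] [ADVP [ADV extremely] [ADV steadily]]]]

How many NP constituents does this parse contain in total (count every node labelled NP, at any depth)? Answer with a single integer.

Scanning left to right, an opening `[NP` appears at word positions 1, 5, 8, 11, 13, 14 — 6 in total.

6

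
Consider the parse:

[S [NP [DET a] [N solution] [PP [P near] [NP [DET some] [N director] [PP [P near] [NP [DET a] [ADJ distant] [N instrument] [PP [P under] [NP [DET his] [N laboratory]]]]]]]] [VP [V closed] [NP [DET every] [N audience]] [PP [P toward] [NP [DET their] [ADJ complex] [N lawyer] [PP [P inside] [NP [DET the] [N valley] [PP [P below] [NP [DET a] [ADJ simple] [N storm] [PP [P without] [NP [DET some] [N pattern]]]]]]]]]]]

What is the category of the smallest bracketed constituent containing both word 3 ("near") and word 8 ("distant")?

Word 3 lies under S → NP → PP → P; word 8 lies under S → NP → PP → NP → PP → NP → ADJ. The lowest shared node is the PP.

PP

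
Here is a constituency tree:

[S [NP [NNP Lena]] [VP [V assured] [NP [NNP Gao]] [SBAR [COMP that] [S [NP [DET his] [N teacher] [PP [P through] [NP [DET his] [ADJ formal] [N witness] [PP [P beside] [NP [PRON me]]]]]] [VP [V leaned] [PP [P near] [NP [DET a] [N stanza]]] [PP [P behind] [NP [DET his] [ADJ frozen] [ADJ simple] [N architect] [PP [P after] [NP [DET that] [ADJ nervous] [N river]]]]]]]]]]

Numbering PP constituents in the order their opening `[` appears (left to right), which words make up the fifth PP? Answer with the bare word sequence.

after that nervous river

Opening `[PP` markers occur at word positions 7, 11, 14, 17, 22; the fifth of these opens the constituent [PP after that nervous river].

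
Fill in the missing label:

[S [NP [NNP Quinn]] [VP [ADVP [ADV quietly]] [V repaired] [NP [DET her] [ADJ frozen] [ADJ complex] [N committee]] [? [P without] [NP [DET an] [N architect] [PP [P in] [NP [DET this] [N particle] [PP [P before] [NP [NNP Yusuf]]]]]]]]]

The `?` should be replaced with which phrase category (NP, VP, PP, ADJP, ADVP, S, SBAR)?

The `?` node immediately contains: P 'without', NP. That is the internal structure of a prepositional phrase, so the label is PP.

PP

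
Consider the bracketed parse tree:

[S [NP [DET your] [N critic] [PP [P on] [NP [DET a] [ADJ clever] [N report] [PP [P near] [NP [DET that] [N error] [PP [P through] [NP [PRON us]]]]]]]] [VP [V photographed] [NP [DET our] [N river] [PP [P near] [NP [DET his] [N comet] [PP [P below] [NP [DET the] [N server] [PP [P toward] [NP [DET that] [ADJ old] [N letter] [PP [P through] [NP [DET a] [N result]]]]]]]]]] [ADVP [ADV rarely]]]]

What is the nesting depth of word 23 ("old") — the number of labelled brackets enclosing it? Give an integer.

10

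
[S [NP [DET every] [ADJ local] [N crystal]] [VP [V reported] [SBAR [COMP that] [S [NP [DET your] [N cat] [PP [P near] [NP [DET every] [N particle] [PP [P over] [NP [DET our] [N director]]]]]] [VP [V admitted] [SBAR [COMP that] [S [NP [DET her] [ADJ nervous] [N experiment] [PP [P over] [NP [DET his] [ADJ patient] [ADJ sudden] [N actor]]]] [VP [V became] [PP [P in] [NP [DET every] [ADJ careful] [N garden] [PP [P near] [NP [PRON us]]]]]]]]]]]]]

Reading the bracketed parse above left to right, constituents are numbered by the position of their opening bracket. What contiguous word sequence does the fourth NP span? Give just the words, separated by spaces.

our director

Opening `[NP` markers occur at word positions 1, 6, 9, 12, 16, 20, 26, 30; the fourth of these opens the constituent [NP our director].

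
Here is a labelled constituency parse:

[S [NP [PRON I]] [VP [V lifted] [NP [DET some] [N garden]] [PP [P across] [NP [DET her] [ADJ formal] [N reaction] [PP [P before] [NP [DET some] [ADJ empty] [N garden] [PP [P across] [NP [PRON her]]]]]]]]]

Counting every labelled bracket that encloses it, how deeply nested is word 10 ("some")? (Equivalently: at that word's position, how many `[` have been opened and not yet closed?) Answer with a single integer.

7

The word sits inside DET, which is inside NP, inside PP, inside NP, inside PP, inside VP, inside S — 7 brackets in all.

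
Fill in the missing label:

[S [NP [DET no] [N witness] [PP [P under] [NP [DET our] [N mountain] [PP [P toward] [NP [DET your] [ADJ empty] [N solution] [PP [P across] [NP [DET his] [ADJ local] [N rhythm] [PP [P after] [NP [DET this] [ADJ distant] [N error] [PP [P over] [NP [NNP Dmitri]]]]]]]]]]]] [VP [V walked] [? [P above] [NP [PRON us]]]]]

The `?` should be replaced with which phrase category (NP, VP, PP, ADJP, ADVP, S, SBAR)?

Looking at what the `?` directly dominates — P 'above', NP — this is a prepositional phrase (PP).

PP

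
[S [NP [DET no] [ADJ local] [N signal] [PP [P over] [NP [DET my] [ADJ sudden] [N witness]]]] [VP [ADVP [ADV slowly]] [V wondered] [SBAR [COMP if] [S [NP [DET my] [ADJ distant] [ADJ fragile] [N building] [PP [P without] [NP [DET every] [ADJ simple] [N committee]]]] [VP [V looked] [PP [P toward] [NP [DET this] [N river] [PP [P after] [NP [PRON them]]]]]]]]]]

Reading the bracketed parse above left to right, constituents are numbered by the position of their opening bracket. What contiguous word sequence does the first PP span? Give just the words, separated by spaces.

over my sudden witness

In left-to-right order the PP constituents are "over my sudden witness"; "without every simple committee"; "toward this river after them"; "after them". Number 1 is "over my sudden witness".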